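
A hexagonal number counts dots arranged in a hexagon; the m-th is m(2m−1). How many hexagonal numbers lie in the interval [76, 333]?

7

The n-th hexagonal number is n(2n−1).
Smallest index with value ≥ 76: n = 7 (giving 91).
Largest index with value ≤ 333: n = 13 (giving 325).
Indices 7 through 13: 7 terms.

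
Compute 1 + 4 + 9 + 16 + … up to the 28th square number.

7714

Σ_{i=1}^{28} i² = 28·29·57/6 = 7714.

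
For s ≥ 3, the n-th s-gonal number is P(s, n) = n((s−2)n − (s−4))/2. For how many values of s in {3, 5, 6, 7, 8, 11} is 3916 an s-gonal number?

1

s = 3: P(3, 88) = 3916. ✓
s = 5: P(5, 51) = 3876 and P(5, 52) = 4030; 3916 is not s-gonal.
s = 6: P(6, 44) = 3828 and P(6, 45) = 4005; 3916 is not s-gonal.
s = 7: P(7, 39) = 3744 and P(7, 40) = 3940; 3916 is not s-gonal.
s = 8: P(8, 36) = 3816 and P(8, 37) = 4033; 3916 is not s-gonal.
s = 11: P(11, 29) = 3683 and P(11, 30) = 3945; 3916 is not s-gonal.
Hits: s ∈ {3} → 1.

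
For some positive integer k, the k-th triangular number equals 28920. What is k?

240

Set n(n+1)/2 = 28920, giving n² + n − 57840 = 0.
The discriminant is 1 + 8·28920 = 231361, and √231361 = 481.
So n = (-1 + 481) / 2 = 480/2 = 240.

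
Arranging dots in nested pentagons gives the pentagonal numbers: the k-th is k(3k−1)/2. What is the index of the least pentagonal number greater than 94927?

Solve n(3n−1)/2 > 94927 for integer n.
The largest n with value ≤ 94927 is 251 (since 94376 ≤ 94927 < 95130), so the first above is n = 252, value 95130.

252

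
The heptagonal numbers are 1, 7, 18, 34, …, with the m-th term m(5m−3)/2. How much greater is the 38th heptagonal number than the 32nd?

1041

38·(5·38 − 3)/2 = 3553 and 32·(5·32 − 3)/2 = 2512.
Difference: 3553 − 2512 = 1041.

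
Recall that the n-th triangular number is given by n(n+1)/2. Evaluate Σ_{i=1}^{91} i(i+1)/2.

Σ i(i+1)/2 = (Σi² + Σi) / 2 over i = 1..91.
Σi = 4186 and Σi² = 255346.
(1·255346 + 1·4186) / 2 = 259532/2 = 129766.

129766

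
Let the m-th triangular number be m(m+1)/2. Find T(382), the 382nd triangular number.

73153

The 382nd triangular number is n(n+1)/2 with n = 382.
382·383/2 = 146306/2 = 73153.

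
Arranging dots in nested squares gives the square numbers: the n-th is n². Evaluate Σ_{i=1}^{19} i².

2470

Σ_{i=1}^{19} i² = 19·20·39/6 = 2470.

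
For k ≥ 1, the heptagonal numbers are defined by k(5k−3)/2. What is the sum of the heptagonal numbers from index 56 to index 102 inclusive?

749368

Σ i(5i−3)/2 = (5Σi² − 3Σi) / 2 over i = 56..102.
Σi = 5253 − 1540 = 3713 and Σi² = 358955 − 56980 = 301975.
(5·301975 − 3·3713) / 2 = 1498736/2 = 749368.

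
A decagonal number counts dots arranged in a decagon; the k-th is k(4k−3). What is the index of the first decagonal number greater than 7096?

43

Solve n(4n−3) > 7096 for integer n.
The largest n with value ≤ 7096 is 42 (since 6930 ≤ 7096 < 7267), so the first above is n = 43, value 7267.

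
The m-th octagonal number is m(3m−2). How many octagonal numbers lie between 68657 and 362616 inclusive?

197

The n-th octagonal number is n(3n−2).
Smallest index with value ≥ 68657: n = 152 (giving 69008).
Largest index with value ≤ 362616: n = 348 (giving 362616).
Indices 152 through 348: 197 terms.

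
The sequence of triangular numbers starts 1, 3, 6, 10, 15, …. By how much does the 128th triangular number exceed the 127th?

128

Consecutive triangular numbers differ by n: T_{128} − T_{127} = 128.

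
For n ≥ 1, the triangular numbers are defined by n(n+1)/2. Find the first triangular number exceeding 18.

Solve n(n+1)/2 > 18 for integer n.
The largest n with value ≤ 18 is 5 (since 15 ≤ 18 < 21), so the first above is n = 6, value 21.

21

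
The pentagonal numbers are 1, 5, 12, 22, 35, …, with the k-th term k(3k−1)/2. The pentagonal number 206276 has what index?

Set n(3n−1)/2 = 206276, giving 3n² − n − 412552 = 0.
The discriminant is 1 + 24·206276 = 4950625, and √4950625 = 2225.
So n = (1 + 2225) / 6 = 2226/6 = 371.
Check: 371·(3·371 − 1)/2 = 206276. ✓

371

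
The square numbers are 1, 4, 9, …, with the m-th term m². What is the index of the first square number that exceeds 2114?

Solve n² > 2114 for integer n.
The largest n with value ≤ 2114 is 45 (since 2025 ≤ 2114 < 2116), so the first above is n = 46, value 2116.

46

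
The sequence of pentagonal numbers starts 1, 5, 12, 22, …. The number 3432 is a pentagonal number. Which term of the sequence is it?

48

Set n(3n−1)/2 = 3432, giving 3n² − n − 6864 = 0.
The discriminant is 1 + 24·3432 = 82369, and √82369 = 287.
So n = (1 + 287) / 6 = 288/6 = 48.
Check: 48·(3·48 − 1)/2 = 3432. ✓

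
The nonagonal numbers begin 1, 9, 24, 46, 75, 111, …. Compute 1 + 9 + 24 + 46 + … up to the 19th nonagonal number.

8170

Σ i(7i−5)/2 = (7Σi² − 5Σi) / 2 over i = 1..19.
Σi = 190 and Σi² = 2470.
(7·2470 − 5·190) / 2 = 16340/2 = 8170.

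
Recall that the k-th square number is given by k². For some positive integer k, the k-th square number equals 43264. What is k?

208

We need n² = 43264, so n = √43264 = 208.
Check: 208² = 43264. ✓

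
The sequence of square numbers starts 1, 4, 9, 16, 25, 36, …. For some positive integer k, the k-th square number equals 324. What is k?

18

We need n² = 324, so n = √324 = 18.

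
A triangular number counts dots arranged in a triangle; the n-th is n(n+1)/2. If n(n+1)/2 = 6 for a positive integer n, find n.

Set n(n+1)/2 = 6, giving n² + n − 12 = 0.
So n = (-1 + 7) / 2 = 6/2 = 3.
Check: 3·4/2 = 6. ✓

3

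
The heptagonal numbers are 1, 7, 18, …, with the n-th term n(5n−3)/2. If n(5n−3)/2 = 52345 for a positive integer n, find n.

Set n(5n−3)/2 = 52345, giving 5n² − 3n − 104690 = 0.
The discriminant is 9 + 40·52345 = 2093809, and √2093809 = 1447.
So n = (3 + 1447) / 10 = 1450/10 = 145.

145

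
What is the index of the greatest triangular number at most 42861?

292

Solve n(n+1)/2 ≤ 42861 for integer n.
n = 292 gives 42778 ≤ 42861, while n = 293 gives 43071 > 42861; so the answer is index 292.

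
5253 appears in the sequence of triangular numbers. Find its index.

102

Set n(n+1)/2 = 5253, giving n² + n − 10506 = 0.
So n = (-1 + 205) / 2 = 204/2 = 102.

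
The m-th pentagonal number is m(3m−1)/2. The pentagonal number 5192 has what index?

59

Set n(3n−1)/2 = 5192, giving 3n² − n − 10384 = 0.
The discriminant is 1 + 24·5192 = 124609, and √124609 = 353.
So n = (1 + 353) / 6 = 354/6 = 59.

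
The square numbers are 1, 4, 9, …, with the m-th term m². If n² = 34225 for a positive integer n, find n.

We need n² = 34225, so n = √34225 = 185.
Check: 185² = 34225. ✓

185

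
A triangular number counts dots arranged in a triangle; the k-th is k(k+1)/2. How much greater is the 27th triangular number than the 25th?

27·28/2 = 378 and 25·26/2 = 325.
Difference: 378 − 325 = 53.

53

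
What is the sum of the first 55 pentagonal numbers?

Σ i(3i−1)/2 = (3Σi² − Σi) / 2 over i = 1..55.
Σi = 1540 and Σi² = 56980.
(3·56980 − 1·1540) / 2 = 169400/2 = 84700.

84700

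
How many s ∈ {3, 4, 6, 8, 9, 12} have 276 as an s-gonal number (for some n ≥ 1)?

s = 3: P(3, 23) = 276. ✓
s = 4: P(4, 16) = 256 and P(4, 17) = 289; 276 is not s-gonal.
s = 6: P(6, 12) = 276. ✓
s = 8: P(8, 9) = 225 and P(8, 10) = 280; 276 is not s-gonal.
s = 9: P(9, 9) = 261 and P(9, 10) = 325; 276 is not s-gonal.
s = 12: P(12, 7) = 217 and P(12, 8) = 288; 276 is not s-gonal.
Hits: s ∈ {3, 6} → 2.

2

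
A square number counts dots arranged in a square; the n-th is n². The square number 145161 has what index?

381

We need n² = 145161, so n = √145161 = 381.
Check: 381² = 145161. ✓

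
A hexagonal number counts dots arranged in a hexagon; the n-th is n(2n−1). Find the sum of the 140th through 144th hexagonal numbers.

200950

Σ i(2i−1) = 2Σi² − Σi over i = 140..144.
Σi = 10440 − 9730 = 710 and Σi² = 1005720 − 904890 = 100830.
2·100830 − 1·710 = 200950.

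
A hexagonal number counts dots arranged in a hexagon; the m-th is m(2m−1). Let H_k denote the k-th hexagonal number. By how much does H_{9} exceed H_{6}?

87

9·(2·9 − 1) = 153 and 6·(2·6 − 1) = 66.
Difference: 153 − 66 = 87.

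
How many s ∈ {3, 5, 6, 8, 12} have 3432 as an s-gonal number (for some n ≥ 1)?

1

s = 3: P(3, 82) = 3403 and P(3, 83) = 3486; 3432 is not s-gonal.
s = 5: P(5, 48) = 3432. ✓
s = 6: P(6, 41) = 3321 and P(6, 42) = 3486; 3432 is not s-gonal.
s = 8: P(8, 34) = 3400 and P(8, 35) = 3605; 3432 is not s-gonal.
s = 12: P(12, 26) = 3276 and P(12, 27) = 3537; 3432 is not s-gonal.
Hits: s ∈ {5} → 1.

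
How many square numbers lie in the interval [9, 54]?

5

The n-th square number is n².
Smallest index with value ≥ 9: n = 3 (giving 9).
Largest index with value ≤ 54: n = 7 (giving 49).
Indices 3 through 7: 5 terms.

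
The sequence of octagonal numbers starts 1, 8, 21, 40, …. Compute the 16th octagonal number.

16·(3·16 − 2) = 16·46 = 736.

736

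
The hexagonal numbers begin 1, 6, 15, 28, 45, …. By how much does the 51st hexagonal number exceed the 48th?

591

51·(2·51 − 1) = 5151 and 48·(2·48 − 1) = 4560.
Difference: 5151 − 4560 = 591.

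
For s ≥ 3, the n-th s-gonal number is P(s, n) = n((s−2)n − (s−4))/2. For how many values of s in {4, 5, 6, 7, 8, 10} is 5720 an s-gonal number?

1

s = 4: P(4, 75) = 5625 and P(4, 76) = 5776; 5720 is not s-gonal.
s = 5: P(5, 61) = 5551 and P(5, 62) = 5735; 5720 is not s-gonal.
s = 6: P(6, 53) = 5565 and P(6, 54) = 5778; 5720 is not s-gonal.
s = 7: P(7, 48) = 5688 and P(7, 49) = 5929; 5720 is not s-gonal.
s = 8: P(8, 44) = 5720. ✓
s = 10: P(10, 38) = 5662 and P(10, 39) = 5967; 5720 is not s-gonal.
Hits: s ∈ {8} → 1.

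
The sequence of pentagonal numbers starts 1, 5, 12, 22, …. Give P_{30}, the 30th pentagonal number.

1335

The 30th pentagonal number is n(3n−1)/2 with n = 30.
30·(3·30 − 1)/2 = 30·89/2 = 1335.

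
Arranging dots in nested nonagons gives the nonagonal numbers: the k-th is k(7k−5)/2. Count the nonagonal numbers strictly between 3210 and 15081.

The n-th nonagonal number is n(7n−5)/2.
Smallest index with value > 3210: n = 31 (giving 3286).
Largest index with value < 15081: n = 65 (giving 14625).
Indices 31 through 65: 35 terms.

35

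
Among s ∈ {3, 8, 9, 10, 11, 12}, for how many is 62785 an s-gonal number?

s = 3: P(3, 353) = 62481 and P(3, 354) = 62835; 62785 is not s-gonal.
s = 8: P(8, 145) = 62785. ✓
s = 9: P(9, 134) = 62511 and P(9, 135) = 63450; 62785 is not s-gonal.
s = 10: P(10, 125) = 62125 and P(10, 126) = 63126; 62785 is not s-gonal.
s = 11: P(11, 118) = 62245 and P(11, 119) = 63308; 62785 is not s-gonal.
s = 12: P(12, 112) = 62272 and P(12, 113) = 63393; 62785 is not s-gonal.
Hits: s ∈ {8} → 1.

1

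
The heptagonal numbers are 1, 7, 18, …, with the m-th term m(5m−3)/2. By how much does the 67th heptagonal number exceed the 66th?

331

Consecutive heptagonal numbers differ by 5n − 4: here 5·67 − 4 = 331.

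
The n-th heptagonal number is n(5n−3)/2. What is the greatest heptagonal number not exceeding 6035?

Solve n(5n−3)/2 ≤ 6035 for integer n.
n = 49 gives 5929 ≤ 6035, while n = 50 gives 6175 > 6035; so the answer is 5929.

5929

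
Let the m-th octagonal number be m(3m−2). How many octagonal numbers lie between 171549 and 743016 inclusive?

The n-th octagonal number is n(3n−2).
Smallest index with value ≥ 171549: n = 240 (giving 172320).
Largest index with value ≤ 743016: n = 498 (giving 743016).
Indices 240 through 498: 259 terms.

259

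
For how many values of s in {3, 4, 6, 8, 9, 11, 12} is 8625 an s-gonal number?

1

s = 3: P(3, 130) = 8515 and P(3, 131) = 8646; 8625 is not s-gonal.
s = 4: P(4, 92) = 8464 and P(4, 93) = 8649; 8625 is not s-gonal.
s = 6: P(6, 65) = 8385 and P(6, 66) = 8646; 8625 is not s-gonal.
s = 8: P(8, 53) = 8321 and P(8, 54) = 8640; 8625 is not s-gonal.
s = 9: P(9, 50) = 8625. ✓
s = 11: P(11, 44) = 8558 and P(11, 45) = 8955; 8625 is not s-gonal.
s = 12: P(12, 41) = 8241 and P(12, 42) = 8652; 8625 is not s-gonal.
Hits: s ∈ {9} → 1.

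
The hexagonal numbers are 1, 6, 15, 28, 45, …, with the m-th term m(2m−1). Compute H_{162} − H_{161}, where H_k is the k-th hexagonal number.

Consecutive hexagonal numbers differ by 4n − 3: here 4·162 − 3 = 645.

645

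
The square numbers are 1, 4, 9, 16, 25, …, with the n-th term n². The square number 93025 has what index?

305

We need n² = 93025, so n = √93025 = 305.
Check: 305² = 93025. ✓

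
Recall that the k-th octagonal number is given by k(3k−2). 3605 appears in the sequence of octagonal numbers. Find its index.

35

Set n(3n−2) = 3605, giving 3n² − 2n − 3605 = 0.
The discriminant is 4 + 12·3605 = 43264, and √43264 = 208.
So n = (2 + 208) / 6 = 210/6 = 35.
Check: 35·(3·35 − 2) = 3605. ✓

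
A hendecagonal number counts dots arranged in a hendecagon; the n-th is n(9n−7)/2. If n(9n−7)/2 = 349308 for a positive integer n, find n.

279

Set n(9n−7)/2 = 349308, giving 9n² − 7n − 698616 = 0.
The discriminant is 49 + 72·349308 = 25150225, and √25150225 = 5015.
So n = (7 + 5015) / 18 = 5022/18 = 279.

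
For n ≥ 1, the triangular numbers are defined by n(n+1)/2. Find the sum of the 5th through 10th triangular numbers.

Σ i(i+1)/2 = (Σi² + Σi) / 2 over i = 5..10.
Σi = 55 − 10 = 45 and Σi² = 385 − 30 = 355.
(1·355 + 1·45) / 2 = 400/2 = 200.

200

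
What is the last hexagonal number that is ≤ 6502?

Solve n(2n−1) ≤ 6502 for integer n.
n = 57 gives 6441 ≤ 6502, while n = 58 gives 6670 > 6502; so the answer is 6441.

6441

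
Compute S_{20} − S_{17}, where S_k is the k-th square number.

111

20² = 400 and 17² = 289.
Difference: 400 − 289 = 111.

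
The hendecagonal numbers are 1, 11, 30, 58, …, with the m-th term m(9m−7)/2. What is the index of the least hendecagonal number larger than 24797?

Solve n(9n−7)/2 > 24797 for integer n.
The largest n with value ≤ 24797 is 74 (since 24383 ≤ 24797 < 25050), so the first above is n = 75, value 25050.

75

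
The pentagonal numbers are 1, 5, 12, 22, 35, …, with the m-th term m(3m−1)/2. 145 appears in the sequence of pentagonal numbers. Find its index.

Set n(3n−1)/2 = 145, giving 3n² − n − 290 = 0.
The discriminant is 1 + 24·145 = 3481, and √3481 = 59.
So n = (1 + 59) / 6 = 60/6 = 10.

10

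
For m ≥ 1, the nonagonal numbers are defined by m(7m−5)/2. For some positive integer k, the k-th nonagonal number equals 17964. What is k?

Set n(7n−5)/2 = 17964, giving 7n² − 5n − 35928 = 0.
The discriminant is 25 + 56·17964 = 1006009, and √1006009 = 1003.
So n = (5 + 1003) / 14 = 1008/14 = 72.
Check: 72·(7·72 − 5)/2 = 17964. ✓

72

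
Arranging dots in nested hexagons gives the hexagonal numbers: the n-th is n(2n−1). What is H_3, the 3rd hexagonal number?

The 3rd hexagonal number is n(2n−1) with n = 3.
3·(2·3 − 1) = 3·5 = 15.

15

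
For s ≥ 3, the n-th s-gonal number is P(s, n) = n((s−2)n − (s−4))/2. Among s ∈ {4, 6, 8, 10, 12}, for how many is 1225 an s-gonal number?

2

s = 4: P(4, 35) = 1225. ✓
s = 6: P(6, 25) = 1225. ✓
s = 8: P(8, 20) = 1160 and P(8, 21) = 1281; 1225 is not s-gonal.
s = 10: P(10, 17) = 1105 and P(10, 18) = 1242; 1225 is not s-gonal.
s = 12: P(12, 16) = 1216 and P(12, 17) = 1377; 1225 is not s-gonal.
Hits: s ∈ {4, 6} → 2.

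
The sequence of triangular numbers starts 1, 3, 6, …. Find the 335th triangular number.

56280

335·336/2 = 112560/2 = 56280.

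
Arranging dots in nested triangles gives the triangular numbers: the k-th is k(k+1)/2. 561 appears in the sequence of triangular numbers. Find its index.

33

Set n(n+1)/2 = 561, giving n² + n − 1122 = 0.
The discriminant is 1 + 8·561 = 4489, and √4489 = 67.
So n = (-1 + 67) / 2 = 66/2 = 33.
Check: 33·34/2 = 561. ✓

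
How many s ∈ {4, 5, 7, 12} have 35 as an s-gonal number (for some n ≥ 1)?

1

s = 4: P(4, 5) = 25 and P(4, 6) = 36; 35 is not s-gonal.
s = 5: P(5, 5) = 35. ✓
s = 7: P(7, 4) = 34 and P(7, 5) = 55; 35 is not s-gonal.
s = 12: P(12, 3) = 33 and P(12, 4) = 64; 35 is not s-gonal.
Hits: s ∈ {5} → 1.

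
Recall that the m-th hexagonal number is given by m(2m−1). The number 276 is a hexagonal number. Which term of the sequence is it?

12

Set n(2n−1) = 276, giving 2n² − n − 276 = 0.
So n = (1 + 47) / 4 = 48/4 = 12.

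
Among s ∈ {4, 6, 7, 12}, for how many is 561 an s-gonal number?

s = 4: P(4, 23) = 529 and P(4, 24) = 576; 561 is not s-gonal.
s = 6: P(6, 17) = 561. ✓
s = 7: P(7, 15) = 540 and P(7, 16) = 616; 561 is not s-gonal.
s = 12: P(12, 11) = 561. ✓
Hits: s ∈ {6, 12} → 2.

2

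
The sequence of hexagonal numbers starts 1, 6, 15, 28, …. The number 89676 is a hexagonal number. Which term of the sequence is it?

212

Set n(2n−1) = 89676, giving 2n² − n − 89676 = 0.
The discriminant is 1 + 8·89676 = 717409, and √717409 = 847.
So n = (1 + 847) / 4 = 848/4 = 212.
Check: 212·(2·212 − 1) = 89676. ✓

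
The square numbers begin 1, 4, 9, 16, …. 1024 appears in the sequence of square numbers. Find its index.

32

We need n² = 1024, so n = √1024 = 32.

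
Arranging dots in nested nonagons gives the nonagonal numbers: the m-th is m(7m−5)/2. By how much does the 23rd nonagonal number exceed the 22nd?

155

Consecutive nonagonal numbers differ by 7n − 6: here 7·23 − 6 = 155.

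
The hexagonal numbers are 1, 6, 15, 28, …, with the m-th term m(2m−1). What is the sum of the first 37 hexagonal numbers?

Σ i(2i−1) = 2Σi² − Σi over i = 1..37.
Σi = 703 and Σi² = 17575.
2·17575 − 1·703 = 34447.

34447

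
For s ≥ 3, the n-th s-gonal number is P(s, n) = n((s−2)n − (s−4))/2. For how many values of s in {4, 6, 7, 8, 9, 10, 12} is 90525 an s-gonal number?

1

s = 4: P(4, 300) = 90000 and P(4, 301) = 90601; 90525 is not s-gonal.
s = 6: P(6, 213) = 90525. ✓
s = 7: P(7, 190) = 89965 and P(7, 191) = 90916; 90525 is not s-gonal.
s = 8: P(8, 174) = 90480 and P(8, 175) = 91525; 90525 is not s-gonal.
s = 9: P(9, 161) = 90321 and P(9, 162) = 91449; 90525 is not s-gonal.
s = 10: P(10, 150) = 89550 and P(10, 151) = 90751; 90525 is not s-gonal.
s = 12: P(12, 134) = 89244 and P(12, 135) = 90585; 90525 is not s-gonal.
Hits: s ∈ {6} → 1.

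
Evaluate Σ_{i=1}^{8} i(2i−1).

372

Σ i(2i−1) = 2Σi² − Σi over i = 1..8.
Σi = 36 and Σi² = 204.
2·204 − 1·36 = 372.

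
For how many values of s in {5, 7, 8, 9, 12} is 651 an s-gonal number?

2

s = 5: P(5, 21) = 651. ✓
s = 7: P(7, 16) = 616 and P(7, 17) = 697; 651 is not s-gonal.
s = 8: P(8, 15) = 645 and P(8, 16) = 736; 651 is not s-gonal.
s = 9: P(9, 14) = 651. ✓
s = 12: P(12, 11) = 561 and P(12, 12) = 672; 651 is not s-gonal.
Hits: s ∈ {5, 9} → 2.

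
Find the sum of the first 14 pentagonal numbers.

1470

Σ i(3i−1)/2 = (3Σi² − Σi) / 2 over i = 1..14.
Σi = 105 and Σi² = 1015.
(3·1015 − 1·105) / 2 = 2940/2 = 1470.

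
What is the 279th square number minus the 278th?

n² − (n−1)² = 2n − 1, so 279² − 278² = 2·279 − 1 = 557.

557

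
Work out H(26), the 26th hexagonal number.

The 26th hexagonal number is n(2n−1) with n = 26.
26·(2·26 − 1) = 26·51 = 1326.

1326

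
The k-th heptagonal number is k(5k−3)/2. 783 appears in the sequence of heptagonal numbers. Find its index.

18

Set n(5n−3)/2 = 783, giving 5n² − 3n − 1566 = 0.
The discriminant is 9 + 40·783 = 31329, and √31329 = 177.
So n = (3 + 177) / 10 = 180/10 = 18.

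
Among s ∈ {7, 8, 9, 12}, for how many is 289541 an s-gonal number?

s = 7: P(7, 340) = 288490 and P(7, 341) = 290191; 289541 is not s-gonal.
s = 8: P(8, 311) = 289541. ✓
s = 9: P(9, 287) = 287574 and P(9, 288) = 289584; 289541 is not s-gonal.
s = 12: P(12, 241) = 289441 and P(12, 242) = 291852; 289541 is not s-gonal.
Hits: s ∈ {8} → 1.

1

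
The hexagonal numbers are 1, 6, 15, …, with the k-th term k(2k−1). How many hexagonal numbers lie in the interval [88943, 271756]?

The n-th hexagonal number is n(2n−1).
Smallest index with value ≥ 88943: n = 212 (giving 89676).
Largest index with value ≤ 271756: n = 368 (giving 270480).
Indices 212 through 368: 157 terms.

157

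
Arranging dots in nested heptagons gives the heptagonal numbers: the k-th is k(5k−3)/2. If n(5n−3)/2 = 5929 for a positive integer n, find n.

Set n(5n−3)/2 = 5929, giving 5n² − 3n − 11858 = 0.
The discriminant is 9 + 40·5929 = 237169, and √237169 = 487.
So n = (3 + 487) / 10 = 490/10 = 49.

49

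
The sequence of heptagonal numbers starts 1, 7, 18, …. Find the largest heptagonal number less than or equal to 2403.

Solve n(5n−3)/2 ≤ 2403 for integer n.
n = 31 gives 2356 ≤ 2403, while n = 32 gives 2512 > 2403; so the answer is 2356.

2356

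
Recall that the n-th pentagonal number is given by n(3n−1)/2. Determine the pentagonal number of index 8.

92

The 8th pentagonal number is n(3n−1)/2 with n = 8.
8·(3·8 − 1)/2 = 8·23/2 = 92.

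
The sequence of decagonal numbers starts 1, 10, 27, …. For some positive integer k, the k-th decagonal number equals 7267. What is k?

43

Set n(4n−3) = 7267, giving 4n² − 3n − 7267 = 0.
The discriminant is 9 + 16·7267 = 116281, and √116281 = 341.
So n = (3 + 341) / 8 = 344/8 = 43.
Check: 43·(4·43 − 3) = 7267. ✓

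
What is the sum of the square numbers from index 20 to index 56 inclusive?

57646

Σ_{i=20}^{56} i² = 60116 − 2470 = 57646.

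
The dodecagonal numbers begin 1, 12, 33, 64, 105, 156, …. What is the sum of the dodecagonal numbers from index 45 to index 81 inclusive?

746031

Σ i(5i−4) = 5Σi² − 4Σi over i = 45..81.
Σi = 3321 − 990 = 2331 and Σi² = 180441 − 29370 = 151071.
5·151071 − 4·2331 = 746031.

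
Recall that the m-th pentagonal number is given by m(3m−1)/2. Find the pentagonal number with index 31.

1426

The 31st pentagonal number is n(3n−1)/2 with n = 31.
31·(3·31 − 1)/2 = 31·92/2 = 31·46 = 1426.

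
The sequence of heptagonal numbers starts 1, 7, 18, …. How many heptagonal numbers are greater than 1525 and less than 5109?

20

The n-th heptagonal number is n(5n−3)/2.
Smallest index with value > 1525: n = 26 (giving 1651).
Largest index with value < 5109: n = 45 (giving 4995).
Indices 26 through 45: 20 terms.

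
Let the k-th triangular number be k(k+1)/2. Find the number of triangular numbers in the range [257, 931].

The n-th triangular number is n(n+1)/2.
Smallest index with value ≥ 257: n = 23 (giving 276).
Largest index with value ≤ 931: n = 42 (giving 903).
Indices 23 through 42: 20 terms.

20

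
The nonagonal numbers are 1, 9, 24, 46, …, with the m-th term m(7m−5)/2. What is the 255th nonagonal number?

226950

The 255th nonagonal number is n(7n−5)/2 with n = 255.
255·(7·255 − 5)/2 = 255·1780/2 = 255·890 = 226950.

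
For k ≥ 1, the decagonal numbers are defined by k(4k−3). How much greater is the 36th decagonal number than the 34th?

36·(4·36 − 3) = 5076 and 34·(4·34 − 3) = 4522.
Difference: 5076 − 4522 = 554.

554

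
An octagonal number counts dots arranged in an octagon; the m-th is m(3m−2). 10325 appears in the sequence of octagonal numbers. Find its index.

Set n(3n−2) = 10325, giving 3n² − 2n − 10325 = 0.
The discriminant is 4 + 12·10325 = 123904, and √123904 = 352.
So n = (2 + 352) / 6 = 354/6 = 59.
Check: 59·(3·59 − 2) = 10325. ✓

59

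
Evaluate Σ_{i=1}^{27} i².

Σ_{i=1}^{27} i² = 27·28·55/6 = 6930.

6930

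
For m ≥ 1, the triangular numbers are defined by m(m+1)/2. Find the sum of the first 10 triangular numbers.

Σ i(i+1)/2 = (Σi² + Σi) / 2 over i = 1..10.
Σi = 55 and Σi² = 385.
(1·385 + 1·55) / 2 = 440/2 = 220.

220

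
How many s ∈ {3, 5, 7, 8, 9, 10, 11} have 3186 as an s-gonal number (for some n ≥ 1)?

s = 3: P(3, 79) = 3160 and P(3, 80) = 3240; 3186 is not s-gonal.
s = 5: P(5, 46) = 3151 and P(5, 47) = 3290; 3186 is not s-gonal.
s = 7: P(7, 36) = 3186. ✓
s = 8: P(8, 32) = 3008 and P(8, 33) = 3201; 3186 is not s-gonal.
s = 9: P(9, 30) = 3075 and P(9, 31) = 3286; 3186 is not s-gonal.
s = 10: P(10, 28) = 3052 and P(10, 29) = 3277; 3186 is not s-gonal.
s = 11: P(11, 27) = 3186. ✓
Hits: s ∈ {7, 11} → 2.

2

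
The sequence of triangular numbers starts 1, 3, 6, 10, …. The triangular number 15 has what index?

5

Set n(n+1)/2 = 15, giving n² + n − 30 = 0.
The discriminant is 1 + 8·15 = 121, and √121 = 11.
So n = (-1 + 11) / 2 = 10/2 = 5.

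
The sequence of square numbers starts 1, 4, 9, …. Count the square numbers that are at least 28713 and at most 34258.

16

The n-th square number is n².
Smallest index with value ≥ 28713: n = 170 (giving 28900).
Largest index with value ≤ 34258: n = 185 (giving 34225).
Indices 170 through 185: 16 terms.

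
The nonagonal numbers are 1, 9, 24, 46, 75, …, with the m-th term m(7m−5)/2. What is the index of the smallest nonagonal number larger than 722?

Solve n(7n−5)/2 > 722 for integer n.
The largest n with value ≤ 722 is 14 (since 651 ≤ 722 < 750), so the first above is n = 15, value 750.

15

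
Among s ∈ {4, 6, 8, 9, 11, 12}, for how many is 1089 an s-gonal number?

s = 4: P(4, 33) = 1089. ✓
s = 6: P(6, 23) = 1035 and P(6, 24) = 1128; 1089 is not s-gonal.
s = 8: P(8, 19) = 1045 and P(8, 20) = 1160; 1089 is not s-gonal.
s = 9: P(9, 18) = 1089. ✓
s = 11: P(11, 15) = 960 and P(11, 16) = 1096; 1089 is not s-gonal.
s = 12: P(12, 15) = 1065 and P(12, 16) = 1216; 1089 is not s-gonal.
Hits: s ∈ {4, 9} → 2.

2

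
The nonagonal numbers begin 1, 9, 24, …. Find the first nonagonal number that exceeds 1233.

1350

Solve n(7n−5)/2 > 1233 for integer n.
The largest n with value ≤ 1233 is 19 (since 1216 ≤ 1233 < 1350), so the first above is n = 20, value 1350.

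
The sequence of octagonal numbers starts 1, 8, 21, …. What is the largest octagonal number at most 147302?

146081

Solve n(3n−2) ≤ 147302 for integer n.
n = 221 gives 146081 ≤ 147302, while n = 222 gives 147408 > 147302; so the answer is 146081.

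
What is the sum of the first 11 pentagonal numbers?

726

Σ i(3i−1)/2 = (3Σi² − Σi) / 2 over i = 1..11.
Σi = 66 and Σi² = 506.
(3·506 − 1·66) / 2 = 1452/2 = 726.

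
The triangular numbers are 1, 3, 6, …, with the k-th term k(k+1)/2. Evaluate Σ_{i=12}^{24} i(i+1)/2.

Σ i(i+1)/2 = (Σi² + Σi) / 2 over i = 12..24.
Σi = 300 − 66 = 234 and Σi² = 4900 − 506 = 4394.
(1·4394 + 1·234) / 2 = 4628/2 = 2314.

2314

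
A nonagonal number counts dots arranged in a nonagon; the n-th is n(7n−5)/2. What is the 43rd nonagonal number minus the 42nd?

295

Consecutive nonagonal numbers differ by 7n − 6: here 7·43 − 6 = 295.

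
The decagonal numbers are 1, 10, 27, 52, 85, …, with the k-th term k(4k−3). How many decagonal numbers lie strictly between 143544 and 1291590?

The n-th decagonal number is n(4n−3).
Smallest index with value > 143544: n = 190 (giving 143830).
Largest index with value < 1291590: n = 568 (giving 1288792).
Indices 190 through 568: 379 terms.

379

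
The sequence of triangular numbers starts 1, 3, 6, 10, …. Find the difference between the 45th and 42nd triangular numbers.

132

45·46/2 = 1035 and 42·43/2 = 903.
Difference: 1035 − 903 = 132.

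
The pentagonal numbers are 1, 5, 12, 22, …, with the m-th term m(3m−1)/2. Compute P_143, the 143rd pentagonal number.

30602

The 143rd pentagonal number is n(3n−1)/2 with n = 143.
143·(3·143 − 1)/2 = 143·428/2 = 143·214 = 30602.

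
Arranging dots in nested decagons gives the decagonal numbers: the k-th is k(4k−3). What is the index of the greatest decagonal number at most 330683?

Solve n(4n−3) ≤ 330683 for integer n.
n = 287 gives 328615 ≤ 330683, while n = 288 gives 330912 > 330683; so the answer is index 287.

287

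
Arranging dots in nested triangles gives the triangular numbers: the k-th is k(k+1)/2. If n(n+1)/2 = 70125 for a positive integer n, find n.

Set n(n+1)/2 = 70125, giving n² + n − 140250 = 0.
The discriminant is 1 + 8·70125 = 561001, and √561001 = 749.
So n = (-1 + 749) / 2 = 748/2 = 374.
Check: 374·375/2 = 70125. ✓

374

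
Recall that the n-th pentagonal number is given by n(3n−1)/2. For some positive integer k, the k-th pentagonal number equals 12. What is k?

Set n(3n−1)/2 = 12, giving 3n² − n − 24 = 0.
The discriminant is 1 + 24·12 = 289, and √289 = 17.
So n = (1 + 17) / 6 = 18/6 = 3.

3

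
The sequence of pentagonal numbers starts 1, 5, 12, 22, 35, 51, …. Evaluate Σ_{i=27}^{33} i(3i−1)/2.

9387

Σ i(3i−1)/2 = (3Σi² − Σi) / 2 over i = 27..33.
Σi = 561 − 351 = 210 and Σi² = 12529 − 6201 = 6328.
(3·6328 − 1·210) / 2 = 18774/2 = 9387.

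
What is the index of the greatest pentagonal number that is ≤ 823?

23

Solve n(3n−1)/2 ≤ 823 for integer n.
n = 23 gives 782 ≤ 823, while n = 24 gives 852 > 823; so the answer is index 23.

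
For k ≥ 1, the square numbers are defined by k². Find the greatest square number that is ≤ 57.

Solve n² ≤ 57 for integer n.
n = 7 gives 49 ≤ 57, while n = 8 gives 64 > 57; so the answer is 49.

49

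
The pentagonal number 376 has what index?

Set n(3n−1)/2 = 376, giving 3n² − n − 752 = 0.
The discriminant is 1 + 24·376 = 9025, and √9025 = 95.
So n = (1 + 95) / 6 = 96/6 = 16.
Check: 16·(3·16 − 1)/2 = 376. ✓

16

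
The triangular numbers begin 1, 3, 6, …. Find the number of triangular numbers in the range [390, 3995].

61

The n-th triangular number is n(n+1)/2.
Smallest index with value ≥ 390: n = 28 (giving 406).
Largest index with value ≤ 3995: n = 88 (giving 3916).
Indices 28 through 88: 61 terms.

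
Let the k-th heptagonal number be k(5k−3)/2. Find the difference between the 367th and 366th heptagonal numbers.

1831

Consecutive heptagonal numbers differ by 5n − 4: here 5·367 − 4 = 1831.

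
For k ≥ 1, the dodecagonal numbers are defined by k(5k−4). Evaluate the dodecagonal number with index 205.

The 205th dodecagonal number is n(5n−4) with n = 205.
205·(5·205 − 4) = 205·1021 = 209305.

209305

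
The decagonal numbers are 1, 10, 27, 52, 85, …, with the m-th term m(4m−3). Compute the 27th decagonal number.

27·(4·27 − 3) = 27·105 = 2835.

2835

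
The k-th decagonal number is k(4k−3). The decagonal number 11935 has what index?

55

Set n(4n−3) = 11935, giving 4n² − 3n − 11935 = 0.
So n = (3 + 437) / 8 = 440/8 = 55.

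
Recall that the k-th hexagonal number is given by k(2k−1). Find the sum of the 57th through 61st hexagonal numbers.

34535

Σ i(2i−1) = 2Σi² − Σi over i = 57..61.
Σi = 1891 − 1596 = 295 and Σi² = 77531 − 60116 = 17415.
2·17415 − 1·295 = 34535.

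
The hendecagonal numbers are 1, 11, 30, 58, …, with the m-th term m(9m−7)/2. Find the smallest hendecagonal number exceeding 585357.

Solve n(9n−7)/2 > 585357 for integer n.
The largest n with value ≤ 585357 is 361 (since 585181 ≤ 585357 < 588431), so the first above is n = 362, value 588431.

588431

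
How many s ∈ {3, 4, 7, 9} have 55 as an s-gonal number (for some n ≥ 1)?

s = 3: P(3, 10) = 55. ✓
s = 4: P(4, 7) = 49 and P(4, 8) = 64; 55 is not s-gonal.
s = 7: P(7, 5) = 55. ✓
s = 9: P(9, 4) = 46 and P(9, 5) = 75; 55 is not s-gonal.
Hits: s ∈ {3, 7} → 2.

2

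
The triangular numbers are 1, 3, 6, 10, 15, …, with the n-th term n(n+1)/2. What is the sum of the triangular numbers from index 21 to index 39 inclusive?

9120

Σ i(i+1)/2 = (Σi² + Σi) / 2 over i = 21..39.
Σi = 780 − 210 = 570 and Σi² = 20540 − 2870 = 17670.
(1·17670 + 1·570) / 2 = 18240/2 = 9120.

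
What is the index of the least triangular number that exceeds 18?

6

Solve n(n+1)/2 > 18 for integer n.
The largest n with value ≤ 18 is 5 (since 15 ≤ 18 < 21), so the first above is n = 6, value 21.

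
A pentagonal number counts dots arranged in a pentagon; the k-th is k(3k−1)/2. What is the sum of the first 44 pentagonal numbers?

43560

Σ i(3i−1)/2 = (3Σi² − Σi) / 2 over i = 1..44.
Σi = 990 and Σi² = 29370.
(3·29370 − 1·990) / 2 = 87120/2 = 43560.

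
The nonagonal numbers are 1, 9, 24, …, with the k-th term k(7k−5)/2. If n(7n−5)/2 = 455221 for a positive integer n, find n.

361

Set n(7n−5)/2 = 455221, giving 7n² − 5n − 910442 = 0.
The discriminant is 25 + 56·455221 = 25492401, and √25492401 = 5049.
So n = (5 + 5049) / 14 = 5054/14 = 361.
Check: 361·(7·361 − 5)/2 = 455221. ✓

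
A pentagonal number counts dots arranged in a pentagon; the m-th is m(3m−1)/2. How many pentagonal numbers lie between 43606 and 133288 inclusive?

128

The n-th pentagonal number is n(3n−1)/2.
Smallest index with value ≥ 43606: n = 171 (giving 43776).
Largest index with value ≤ 133288: n = 298 (giving 133057).
Indices 171 through 298: 128 terms.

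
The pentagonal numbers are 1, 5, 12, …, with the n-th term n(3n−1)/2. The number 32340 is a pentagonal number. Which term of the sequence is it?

Set n(3n−1)/2 = 32340, giving 3n² − n − 64680 = 0.
The discriminant is 1 + 24·32340 = 776161, and √776161 = 881.
So n = (1 + 881) / 6 = 882/6 = 147.

147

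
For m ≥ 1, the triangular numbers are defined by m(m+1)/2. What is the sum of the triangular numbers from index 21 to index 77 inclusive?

77539

Σ i(i+1)/2 = (Σi² + Σi) / 2 over i = 21..77.
Σi = 3003 − 210 = 2793 and Σi² = 155155 − 2870 = 152285.
(1·152285 + 1·2793) / 2 = 155078/2 = 77539.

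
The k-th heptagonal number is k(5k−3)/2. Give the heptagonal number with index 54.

7209

The 54th heptagonal number is n(5n−3)/2 with n = 54.
54·(5·54 − 3)/2 = 54·267/2 = 7209.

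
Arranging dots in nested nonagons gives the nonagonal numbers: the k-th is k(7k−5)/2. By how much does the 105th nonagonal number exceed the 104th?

Consecutive nonagonal numbers differ by 7n − 6: here 7·105 − 6 = 729.

729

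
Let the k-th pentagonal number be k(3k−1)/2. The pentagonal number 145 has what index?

10

Set n(3n−1)/2 = 145, giving 3n² − n − 290 = 0.
The discriminant is 1 + 24·145 = 3481, and √3481 = 59.
So n = (1 + 59) / 6 = 60/6 = 10.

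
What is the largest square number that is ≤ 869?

Solve n² ≤ 869 for integer n.
n = 29 gives 841 ≤ 869, while n = 30 gives 900 > 869; so the answer is 841.

841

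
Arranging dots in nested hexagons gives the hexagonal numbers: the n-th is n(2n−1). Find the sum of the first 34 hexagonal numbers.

Σ i(2i−1) = 2Σi² − Σi over i = 1..34.
Σi = 595 and Σi² = 13685.
2·13685 − 1·595 = 26775.

26775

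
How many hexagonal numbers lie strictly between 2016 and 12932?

The n-th hexagonal number is n(2n−1).
Smallest index with value > 2016: n = 33 (giving 2145).
Largest index with value < 12932: n = 80 (giving 12720).
Indices 33 through 80: 48 terms.

48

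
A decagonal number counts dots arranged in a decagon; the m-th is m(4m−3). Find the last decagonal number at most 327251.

Solve n(4n−3) ≤ 327251 for integer n.
n = 286 gives 326326 ≤ 327251, while n = 287 gives 328615 > 327251; so the answer is 326326.

326326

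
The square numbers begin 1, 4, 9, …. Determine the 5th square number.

25

5² = 25.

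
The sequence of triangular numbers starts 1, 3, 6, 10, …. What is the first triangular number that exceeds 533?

Solve n(n+1)/2 > 533 for integer n.
The largest n with value ≤ 533 is 32 (since 528 ≤ 533 < 561), so the first above is n = 33, value 561.

561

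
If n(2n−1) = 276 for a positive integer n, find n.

Set n(2n−1) = 276, giving 2n² − n − 276 = 0.
So n = (1 + 47) / 4 = 48/4 = 12.

12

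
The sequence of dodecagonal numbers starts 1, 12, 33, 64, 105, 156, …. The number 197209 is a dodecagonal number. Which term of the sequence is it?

199

Set n(5n−4) = 197209, giving 5n² − 4n − 197209 = 0.
The discriminant is 16 + 20·197209 = 3944196, and √3944196 = 1986.
So n = (4 + 1986) / 10 = 1990/10 = 199.
Check: 199·(5·199 − 4) = 197209. ✓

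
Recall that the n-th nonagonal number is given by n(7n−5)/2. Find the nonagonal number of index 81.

22761

The 81st nonagonal number is n(7n−5)/2 with n = 81.
81·(7·81 − 5)/2 = 81·562/2 = 81·281 = 22761.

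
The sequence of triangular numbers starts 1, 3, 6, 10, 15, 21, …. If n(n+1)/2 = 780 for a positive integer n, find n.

Set n(n+1)/2 = 780, giving n² + n − 1560 = 0.
The discriminant is 1 + 8·780 = 6241, and √6241 = 79.
So n = (-1 + 79) / 2 = 78/2 = 39.
Check: 39·40/2 = 780. ✓

39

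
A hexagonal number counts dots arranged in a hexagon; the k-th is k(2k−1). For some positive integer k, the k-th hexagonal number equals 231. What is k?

11

Set n(2n−1) = 231, giving 2n² − n − 231 = 0.
So n = (1 + 43) / 4 = 44/4 = 11.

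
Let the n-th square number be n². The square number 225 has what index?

We need n² = 225, so n = √225 = 15.
Check: 15² = 225. ✓

15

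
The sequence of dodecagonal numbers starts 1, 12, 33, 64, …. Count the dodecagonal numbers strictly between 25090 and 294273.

171

The n-th dodecagonal number is n(5n−4).
Smallest index with value > 25090: n = 72 (giving 25632).
Largest index with value < 294273: n = 242 (giving 291852).
Indices 72 through 242: 171 terms.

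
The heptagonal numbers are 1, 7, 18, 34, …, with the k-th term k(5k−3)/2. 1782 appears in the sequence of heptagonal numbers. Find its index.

27

Set n(5n−3)/2 = 1782, giving 5n² − 3n − 3564 = 0.
The discriminant is 9 + 40·1782 = 71289, and √71289 = 267.
So n = (3 + 267) / 10 = 270/10 = 27.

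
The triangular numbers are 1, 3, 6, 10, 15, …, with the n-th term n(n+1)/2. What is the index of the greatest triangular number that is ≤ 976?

Solve n(n+1)/2 ≤ 976 for integer n.
n = 43 gives 946 ≤ 976, while n = 44 gives 990 > 976; so the answer is index 43.

43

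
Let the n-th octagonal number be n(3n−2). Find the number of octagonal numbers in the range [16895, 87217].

The n-th octagonal number is n(3n−2).
Smallest index with value ≥ 16895: n = 76 (giving 17176).
Largest index with value ≤ 87217: n = 170 (giving 86360).
Indices 76 through 170: 95 terms.

95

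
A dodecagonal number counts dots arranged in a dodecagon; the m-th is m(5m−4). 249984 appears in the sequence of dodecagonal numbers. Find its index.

224

Set n(5n−4) = 249984, giving 5n² − 4n − 249984 = 0.
The discriminant is 16 + 20·249984 = 4999696, and √4999696 = 2236.
So n = (4 + 2236) / 10 = 2240/10 = 224.
Check: 224·(5·224 − 4) = 249984. ✓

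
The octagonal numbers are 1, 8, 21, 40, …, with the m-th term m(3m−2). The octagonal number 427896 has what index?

Set n(3n−2) = 427896, giving 3n² − 2n − 427896 = 0.
The discriminant is 4 + 12·427896 = 5134756, and √5134756 = 2266.
So n = (2 + 2266) / 6 = 2268/6 = 378.

378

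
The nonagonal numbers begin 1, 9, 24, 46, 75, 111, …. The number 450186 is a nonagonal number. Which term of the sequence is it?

359

Set n(7n−5)/2 = 450186, giving 7n² − 5n − 900372 = 0.
The discriminant is 25 + 56·450186 = 25210441, and √25210441 = 5021.
So n = (5 + 5021) / 14 = 5026/14 = 359.
Check: 359·(7·359 − 5)/2 = 450186. ✓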